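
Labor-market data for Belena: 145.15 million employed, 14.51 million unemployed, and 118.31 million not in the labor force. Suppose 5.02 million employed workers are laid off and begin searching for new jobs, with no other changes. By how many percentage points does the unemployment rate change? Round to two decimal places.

Initially, labor force = 145.15 + 14.51 = 159.66 million, so u = 14.51/159.66 = 9.09%.
After the change, employed falls and unemployed rises by 5.02; labor force unchanged → E = 140.13, U = 19.53, labor force = 159.66 million.
New unemployment rate = 19.53 / 159.66 = 12.23%.
Change = 12.23% − 9.09% = +3.14 percentage points.

The unemployment rate changes by +3.14 percentage points.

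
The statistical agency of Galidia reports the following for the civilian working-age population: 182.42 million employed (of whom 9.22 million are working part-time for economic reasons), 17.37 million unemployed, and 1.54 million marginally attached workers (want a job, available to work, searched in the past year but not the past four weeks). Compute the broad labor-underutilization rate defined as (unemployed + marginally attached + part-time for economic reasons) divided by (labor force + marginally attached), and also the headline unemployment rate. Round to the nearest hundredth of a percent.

Labor force = 182.42 + 17.37 = 199.79 million.
Numerator = 17.37 + 1.54 + 9.22 = 28.13 million.
Denominator = 199.79 + 1.54 = 201.33 million.
Broad rate = 28.13 / 201.33 = 13.97%.
Headline unemployment rate = 17.37 / 199.79 = 8.69%.

Broad underutilization rate ≈ 13.97%; headline unemployment rate ≈ 8.69%.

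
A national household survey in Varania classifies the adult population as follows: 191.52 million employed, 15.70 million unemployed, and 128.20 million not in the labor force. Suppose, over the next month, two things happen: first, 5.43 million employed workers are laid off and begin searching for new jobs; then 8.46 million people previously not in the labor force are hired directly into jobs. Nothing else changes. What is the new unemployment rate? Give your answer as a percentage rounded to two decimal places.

New unemployment rate ≈ 9.80%.

Initially, labor force = 191.52 + 15.70 = 207.22 million, so u = 15.70/207.22 = 7.58%.
After the first change, employed falls and unemployed rises by 5.43; labor force unchanged → E = 186.09, U = 21.13, labor force = 207.22 million.
After the second change, employed and labor force both rise by 8.46; unemployed unchanged → E = 194.55, U = 21.13, labor force = 215.68 million.
New unemployment rate = 21.13 / 215.68 = 9.80%.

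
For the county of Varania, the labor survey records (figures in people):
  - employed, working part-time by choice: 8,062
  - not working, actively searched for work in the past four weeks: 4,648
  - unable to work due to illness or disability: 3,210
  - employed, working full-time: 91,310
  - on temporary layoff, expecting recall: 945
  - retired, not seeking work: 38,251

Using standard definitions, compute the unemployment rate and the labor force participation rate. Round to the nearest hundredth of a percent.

Unemployment rate ≈ 5.33%; labor force participation rate ≈ 71.68%.

Employed = 8,062 + 91,310 = 99,372.
Unemployed = 4,648 + 945 = 5,593 (jobless and actively searching, or on temporary layoff).
Labor force = 99,372 + 5,593 = 104,965.
Not in labor force = 3,210 + 38,251 = 41,461 (those not working and not actively searching are outside the labor force).
Civilian working-age population = 104,965 + 41,461 = 146,426.
Unemployment rate = 5,593 / 104,965 = 5.33%.
Labor force participation rate = 104,965 / 146,426 = 71.68%.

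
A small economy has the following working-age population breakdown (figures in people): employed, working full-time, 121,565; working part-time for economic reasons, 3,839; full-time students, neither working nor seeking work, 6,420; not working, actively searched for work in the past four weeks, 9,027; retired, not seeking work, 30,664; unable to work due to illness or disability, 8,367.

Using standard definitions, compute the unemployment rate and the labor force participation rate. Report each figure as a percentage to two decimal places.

Unemployment rate ≈ 6.71%; labor force participation rate ≈ 74.73%.

Employed = 121,565 + 3,839 = 125,404 (anyone who worked, including part-time for economic reasons, counts as employed).
Unemployed = 9,027.
Labor force = 125,404 + 9,027 = 134,431.
Not in labor force = 6,420 + 30,664 + 8,367 = 45,451 (those not working and not actively searching are outside the labor force).
Civilian working-age population = 134,431 + 45,451 = 179,882.
Unemployment rate = 9,027 / 134,431 = 6.71%.
Labor force participation rate = 134,431 / 179,882 = 74.73%.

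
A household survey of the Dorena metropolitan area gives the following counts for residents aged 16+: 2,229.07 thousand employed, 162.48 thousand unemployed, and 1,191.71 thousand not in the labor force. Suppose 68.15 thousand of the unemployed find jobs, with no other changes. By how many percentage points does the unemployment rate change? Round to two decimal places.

The unemployment rate changes by −2.85 percentage points.

Initially, labor force = 2,229.07 + 162.48 = 2,391.55 thousand, so u = 162.48/2,391.55 = 6.79%.
After the change, unemployed falls and employed rises by 68.15; labor force unchanged → E = 2,297.22, U = 94.33, labor force = 2,391.55 thousand.
New unemployment rate = 94.33 / 2,391.55 = 3.94%.
Change = 3.94% − 6.79% = −2.85 percentage points.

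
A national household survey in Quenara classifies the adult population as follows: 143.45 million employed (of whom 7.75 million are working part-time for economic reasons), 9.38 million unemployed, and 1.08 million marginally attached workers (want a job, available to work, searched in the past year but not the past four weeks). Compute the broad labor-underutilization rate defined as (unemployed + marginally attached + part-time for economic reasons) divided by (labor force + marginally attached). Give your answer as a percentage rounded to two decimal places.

Broad underutilization rate ≈ 11.83%.

Labor force = 143.45 + 9.38 = 152.83 million.
Numerator = 9.38 + 1.08 + 7.75 = 18.21 million.
Denominator = 152.83 + 1.08 = 153.91 million.
Broad rate = 18.21 / 153.91 = 11.83%.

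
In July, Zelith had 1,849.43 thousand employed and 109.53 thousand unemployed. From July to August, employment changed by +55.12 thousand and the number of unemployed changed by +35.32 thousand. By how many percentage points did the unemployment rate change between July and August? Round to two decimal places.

July: labor force = 1,849.43 + 109.53 = 1,958.96; u = 109.53/1,958.96 = 5.59%.
August: labor force = 1,904.55 + 144.85 = 2,049.40; u = 144.85/2,049.40 = 7.07%.
Change = 7.07% − 5.59% = +1.48 pp.

The unemployment rate changed by +1.48 percentage points.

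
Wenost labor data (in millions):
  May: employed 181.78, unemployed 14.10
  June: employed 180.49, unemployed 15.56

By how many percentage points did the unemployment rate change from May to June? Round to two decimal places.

The unemployment rate changed by +0.74 percentage points.

May: labor force = 181.78 + 14.10 = 195.88; u = 14.10/195.88 = 7.20%.
June: labor force = 180.49 + 15.56 = 196.05; u = 15.56/196.05 = 7.94%.
Change = 7.94% − 7.20% = +0.74 pp.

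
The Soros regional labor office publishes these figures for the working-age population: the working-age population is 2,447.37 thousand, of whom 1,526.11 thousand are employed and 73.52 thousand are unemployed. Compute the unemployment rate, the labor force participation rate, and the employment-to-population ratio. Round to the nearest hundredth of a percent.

Labor force = employed + unemployed = 1,526.11 + 73.52 = 1,599.63 thousand.
Unemployment rate = 73.52 / 1,599.63 = 4.60%.
Labor force participation rate = 1,599.63 / 2,447.37 = 65.36%.
Employment-population ratio = 1,526.11 / 2,447.37 = 62.36%.

Unemployment rate ≈ 4.60%; labor force participation rate ≈ 65.36%; employment-population ratio ≈ 62.36%.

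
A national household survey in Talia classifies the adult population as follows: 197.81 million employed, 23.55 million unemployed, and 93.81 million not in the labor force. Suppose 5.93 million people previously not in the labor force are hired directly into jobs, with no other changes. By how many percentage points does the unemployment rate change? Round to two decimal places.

The unemployment rate changes by −0.28 percentage points.

Initially, labor force = 197.81 + 23.55 = 221.36 million, so u = 23.55/221.36 = 10.64%.
After the change, employed and labor force both rise by 5.93; unemployed unchanged → E = 203.74, U = 23.55, labor force = 227.29 million.
New unemployment rate = 23.55 / 227.29 = 10.36%.
Change = 10.36% − 10.64% = −0.28 percentage points.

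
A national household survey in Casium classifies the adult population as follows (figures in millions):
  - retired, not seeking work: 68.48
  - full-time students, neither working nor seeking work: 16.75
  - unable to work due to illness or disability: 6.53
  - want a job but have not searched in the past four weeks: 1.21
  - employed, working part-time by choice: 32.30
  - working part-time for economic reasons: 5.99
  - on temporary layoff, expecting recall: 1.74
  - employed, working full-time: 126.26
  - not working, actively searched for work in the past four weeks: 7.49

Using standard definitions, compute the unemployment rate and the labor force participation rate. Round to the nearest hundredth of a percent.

Unemployment rate ≈ 5.31%; labor force participation rate ≈ 65.15%.

Employed = 32.30 + 5.99 + 126.26 = 164.55 million (anyone who worked, including part-time for economic reasons, counts as employed).
Unemployed = 1.74 + 7.49 = 9.23 million (jobless and actively searching, or on temporary layoff).
Labor force = 164.55 + 9.23 = 173.78 million.
Not in labor force = 68.48 + 16.75 + 6.53 + 1.21 = 92.97 million (those not working and not actively searching are outside the labor force — including those who want a job but have given up searching).
Civilian working-age population = 173.78 + 92.97 = 266.75 million.
Unemployment rate = 9.23 / 173.78 = 5.31%.
Labor force participation rate = 173.78 / 266.75 = 65.15%.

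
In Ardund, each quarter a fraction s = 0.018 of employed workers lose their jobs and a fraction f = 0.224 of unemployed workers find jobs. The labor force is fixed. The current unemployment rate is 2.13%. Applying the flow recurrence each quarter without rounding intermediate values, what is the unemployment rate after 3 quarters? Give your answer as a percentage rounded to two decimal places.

With a fixed labor force, u_{t+1} = u_t + s·(1−u_t) − f·u_t = u_t·(1−s−f) + s.
Here 1−s−f = 0.758 and s = 0.018.
u_1 = 0.021300 × 0.758 + 0.018 = 0.034145.
u_2 = 0.034145 × 0.758 + 0.018 = 0.043882.
u_3 = 0.043882 × 0.758 + 0.018 = 0.051263.

Unemployment rate after three quarters ≈ 5.13%.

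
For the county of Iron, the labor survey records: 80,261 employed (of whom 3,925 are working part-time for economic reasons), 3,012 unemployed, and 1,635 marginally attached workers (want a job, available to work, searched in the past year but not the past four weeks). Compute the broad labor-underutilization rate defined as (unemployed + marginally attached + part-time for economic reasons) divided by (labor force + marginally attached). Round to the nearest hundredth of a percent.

Broad underutilization rate ≈ 10.10%.

Labor force = 80,261 + 3,012 = 83,273.
Numerator = 3,012 + 1,635 + 3,925 = 8,572.
Denominator = 83,273 + 1,635 = 84,908.
Broad rate = 8,572 / 84,908 = 10.10%.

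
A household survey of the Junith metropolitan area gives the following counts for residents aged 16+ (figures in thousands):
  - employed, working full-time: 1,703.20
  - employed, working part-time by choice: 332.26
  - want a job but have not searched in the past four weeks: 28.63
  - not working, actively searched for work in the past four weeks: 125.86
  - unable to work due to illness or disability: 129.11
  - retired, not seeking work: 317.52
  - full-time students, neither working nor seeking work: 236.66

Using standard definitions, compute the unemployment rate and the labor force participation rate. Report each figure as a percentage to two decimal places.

Unemployment rate ≈ 5.82%; labor force participation rate ≈ 75.22%.

Employed = 1,703.20 + 332.26 = 2,035.46 thousand.
Unemployed = 125.86 thousand.
Labor force = 2,035.46 + 125.86 = 2,161.32 thousand.
Not in labor force = 28.63 + 129.11 + 317.52 + 236.66 = 711.92 thousand (those not working and not actively searching are outside the labor force — including those who want a job but have given up searching).
Civilian working-age population = 2,161.32 + 711.92 = 2,873.24 thousand.
Unemployment rate = 125.86 / 2,161.32 = 5.82%.
Labor force participation rate = 2,161.32 / 2,873.24 = 75.22%.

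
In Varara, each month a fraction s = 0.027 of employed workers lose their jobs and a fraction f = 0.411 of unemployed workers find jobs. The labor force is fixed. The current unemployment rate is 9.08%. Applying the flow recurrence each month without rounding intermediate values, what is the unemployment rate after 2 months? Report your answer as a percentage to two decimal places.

With a fixed labor force, u_{t+1} = u_t + s·(1−u_t) − f·u_t = u_t·(1−s−f) + s.
Here 1−s−f = 0.562 and s = 0.027.
u_1 = 0.090800 × 0.562 + 0.027 = 0.078030.
u_2 = 0.078030 × 0.562 + 0.027 = 0.070853.

Unemployment rate after two months ≈ 7.09%.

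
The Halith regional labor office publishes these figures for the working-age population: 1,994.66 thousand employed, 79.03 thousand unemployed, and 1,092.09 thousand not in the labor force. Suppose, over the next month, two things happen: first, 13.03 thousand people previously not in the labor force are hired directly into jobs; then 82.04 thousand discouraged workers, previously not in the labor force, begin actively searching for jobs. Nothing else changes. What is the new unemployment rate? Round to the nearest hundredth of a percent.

New unemployment rate ≈ 7.43%.

Initially, labor force = 1,994.66 + 79.03 = 2,073.69 thousand, so u = 79.03/2,073.69 = 3.81%.
After the first change, employed and labor force both rise by 13.03; unemployed unchanged → E = 2,007.69, U = 79.03, labor force = 2,086.72 thousand.
After the second change, unemployed and labor force both rise by 82.04 → E = 2,007.69, U = 161.07, labor force = 2,168.76 thousand.
New unemployment rate = 161.07 / 2,168.76 = 7.43%.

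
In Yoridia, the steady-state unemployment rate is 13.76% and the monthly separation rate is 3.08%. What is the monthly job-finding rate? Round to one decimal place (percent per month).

From u* = s/(s+f): f = s·(1−u)/u.
f = 3.08 × (1 − 0.1376) / 0.1376 = 2.6562 / 0.1376 ≈ 19.3% per month.

Job-finding rate ≈ 19.3% per month.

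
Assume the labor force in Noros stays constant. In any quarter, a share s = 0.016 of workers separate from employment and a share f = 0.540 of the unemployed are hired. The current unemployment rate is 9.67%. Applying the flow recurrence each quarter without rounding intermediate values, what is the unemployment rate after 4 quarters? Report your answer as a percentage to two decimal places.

With a fixed labor force, u_{t+1} = u_t + s·(1−u_t) − f·u_t = u_t·(1−s−f) + s.
Here 1−s−f = 0.444 and s = 0.016.
u_1 = 0.096700 × 0.444 + 0.016 = 0.058935.
u_2 = 0.058935 × 0.444 + 0.016 = 0.042167.
u_3 = 0.042167 × 0.444 + 0.016 = 0.034722.
u_4 = 0.034722 × 0.444 + 0.016 = 0.031417.

Unemployment rate after four quarters ≈ 3.14%.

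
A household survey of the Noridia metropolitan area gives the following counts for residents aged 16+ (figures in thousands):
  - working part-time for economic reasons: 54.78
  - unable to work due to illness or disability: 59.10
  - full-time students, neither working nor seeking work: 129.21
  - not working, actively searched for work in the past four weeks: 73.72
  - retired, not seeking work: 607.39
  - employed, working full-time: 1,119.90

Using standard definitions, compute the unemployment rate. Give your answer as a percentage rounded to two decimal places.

Employed = 54.78 + 1,119.90 = 1,174.68 thousand (anyone who worked, including part-time for economic reasons, counts as employed).
Unemployed = 73.72 thousand.
Labor force = 1,174.68 + 73.72 = 1,248.40 thousand.
Unemployment rate = 73.72 / 1,248.40 = 5.91%.

Unemployment rate ≈ 5.91%.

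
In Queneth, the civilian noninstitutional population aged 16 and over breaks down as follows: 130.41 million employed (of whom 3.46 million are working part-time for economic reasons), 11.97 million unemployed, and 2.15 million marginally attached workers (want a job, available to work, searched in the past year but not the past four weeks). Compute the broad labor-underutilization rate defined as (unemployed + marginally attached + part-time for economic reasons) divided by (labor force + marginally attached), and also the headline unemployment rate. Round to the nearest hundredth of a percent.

Broad underutilization rate ≈ 12.16%; headline unemployment rate ≈ 8.41%.

Labor force = 130.41 + 11.97 = 142.38 million.
Numerator = 11.97 + 2.15 + 3.46 = 17.58 million.
Denominator = 142.38 + 2.15 = 144.53 million.
Broad rate = 17.58 / 144.53 = 12.16%.
Headline unemployment rate = 11.97 / 142.38 = 8.41%.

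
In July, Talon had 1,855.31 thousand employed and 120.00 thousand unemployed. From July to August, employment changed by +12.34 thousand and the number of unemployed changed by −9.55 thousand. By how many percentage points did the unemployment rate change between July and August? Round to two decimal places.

July: labor force = 1,855.31 + 120.00 = 1,975.31; u = 120.00/1,975.31 = 6.07%.
August: labor force = 1,867.65 + 110.45 = 1,978.10; u = 110.45/1,978.10 = 5.58%.
Change = 5.58% − 6.07% = −0.49 pp.

The unemployment rate changed by −0.49 percentage points.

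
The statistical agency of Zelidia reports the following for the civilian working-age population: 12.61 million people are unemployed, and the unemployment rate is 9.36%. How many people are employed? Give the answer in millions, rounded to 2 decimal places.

Labor force = U / u = 12.61 / 0.0936 ≈ 134.72 million.
Employed = labor force − unemployed = 134.72 − 12.61 = 122.11 million.

About 122.11 million are employed.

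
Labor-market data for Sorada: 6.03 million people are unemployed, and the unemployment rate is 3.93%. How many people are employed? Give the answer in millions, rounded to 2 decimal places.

Labor force = U / u = 6.03 / 0.0393 ≈ 153.44 million.
Employed = labor force − unemployed = 153.44 − 6.03 = 147.41 million.

About 147.41 million are employed.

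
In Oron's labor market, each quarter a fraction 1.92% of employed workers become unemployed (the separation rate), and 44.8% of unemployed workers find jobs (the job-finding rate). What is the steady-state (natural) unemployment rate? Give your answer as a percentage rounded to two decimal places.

Steady-state unemployment rate ≈ 4.11%.

At steady state the flows balance: s·E = f·U, so U/(E+U) = s/(s+f).
u* = 1.92 / (1.92 + 44.8) = 1.92 / 46.72 = 4.11%.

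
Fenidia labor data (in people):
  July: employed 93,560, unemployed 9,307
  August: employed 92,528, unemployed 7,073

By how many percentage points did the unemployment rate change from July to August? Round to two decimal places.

July: labor force = 93,560 + 9,307 = 102,867; u = 9,307/102,867 = 9.05%.
August: labor force = 92,528 + 7,073 = 99,601; u = 7,073/99,601 = 7.10%.
Change = 7.10% − 9.05% = −1.95 pp.

The unemployment rate changed by −1.95 percentage points.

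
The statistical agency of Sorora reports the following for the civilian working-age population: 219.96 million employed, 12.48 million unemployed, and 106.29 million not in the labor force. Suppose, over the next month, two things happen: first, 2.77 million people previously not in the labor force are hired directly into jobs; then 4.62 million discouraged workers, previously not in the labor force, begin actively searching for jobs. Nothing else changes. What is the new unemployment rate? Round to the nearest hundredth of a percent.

Initially, labor force = 219.96 + 12.48 = 232.44 million, so u = 12.48/232.44 = 5.37%.
After the first change, employed and labor force both rise by 2.77; unemployed unchanged → E = 222.73, U = 12.48, labor force = 235.21 million.
After the second change, unemployed and labor force both rise by 4.62 → E = 222.73, U = 17.10, labor force = 239.83 million.
New unemployment rate = 17.10 / 239.83 = 7.13%.

New unemployment rate ≈ 7.13%.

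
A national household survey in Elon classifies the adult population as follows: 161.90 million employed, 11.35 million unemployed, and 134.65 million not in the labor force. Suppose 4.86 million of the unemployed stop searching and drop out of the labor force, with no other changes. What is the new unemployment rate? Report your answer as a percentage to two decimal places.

Initially, labor force = 161.90 + 11.35 = 173.25 million, so u = 11.35/173.25 = 6.55%.
After the change, unemployed and labor force both fall by 4.86 → E = 161.90, U = 6.49, labor force = 168.39 million.
New unemployment rate = 6.49 / 168.39 = 3.85%.

New unemployment rate ≈ 3.85%.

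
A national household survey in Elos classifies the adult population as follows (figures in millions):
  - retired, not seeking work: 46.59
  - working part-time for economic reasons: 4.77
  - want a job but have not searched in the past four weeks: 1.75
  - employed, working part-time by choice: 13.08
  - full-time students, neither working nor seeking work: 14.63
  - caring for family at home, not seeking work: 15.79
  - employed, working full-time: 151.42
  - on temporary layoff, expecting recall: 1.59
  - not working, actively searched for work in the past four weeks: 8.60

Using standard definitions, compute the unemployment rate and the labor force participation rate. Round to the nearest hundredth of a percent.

Unemployment rate ≈ 5.68%; labor force participation rate ≈ 69.50%.

Employed = 4.77 + 13.08 + 151.42 = 169.27 million (anyone who worked, including part-time for economic reasons, counts as employed).
Unemployed = 1.59 + 8.60 = 10.19 million (jobless and actively searching, or on temporary layoff).
Labor force = 169.27 + 10.19 = 179.46 million.
Not in labor force = 46.59 + 1.75 + 14.63 + 15.79 = 78.76 million (those not working and not actively searching are outside the labor force — including those who want a job but have given up searching).
Civilian working-age population = 179.46 + 78.76 = 258.22 million.
Unemployment rate = 10.19 / 179.46 = 5.68%.
Labor force participation rate = 179.46 / 258.22 = 69.50%.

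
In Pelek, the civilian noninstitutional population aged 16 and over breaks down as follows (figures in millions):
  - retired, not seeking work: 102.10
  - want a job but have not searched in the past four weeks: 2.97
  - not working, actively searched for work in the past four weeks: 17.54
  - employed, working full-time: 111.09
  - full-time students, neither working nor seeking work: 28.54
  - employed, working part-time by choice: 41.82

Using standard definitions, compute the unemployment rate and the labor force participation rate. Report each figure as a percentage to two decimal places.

Employed = 111.09 + 41.82 = 152.91 million.
Unemployed = 17.54 million.
Labor force = 152.91 + 17.54 = 170.45 million.
Not in labor force = 102.10 + 2.97 + 28.54 = 133.61 million (those not working and not actively searching are outside the labor force — including those who want a job but have given up searching).
Civilian working-age population = 170.45 + 133.61 = 304.06 million.
Unemployment rate = 17.54 / 170.45 = 10.29%.
Labor force participation rate = 170.45 / 304.06 = 56.06%.

Unemployment rate ≈ 10.29%; labor force participation rate ≈ 56.06%.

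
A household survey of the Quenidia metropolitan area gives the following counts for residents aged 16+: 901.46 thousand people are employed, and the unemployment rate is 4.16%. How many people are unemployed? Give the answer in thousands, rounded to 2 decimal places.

Let U be the number unemployed. The labor force is E + U, and U/(E+U) = 0.0416.
So U = 0.0416 × 901.46 / (1 − 0.0416) = 37.5007 / 0.9584 ≈ 39.13 thousand.

About 39.13 thousand are unemployed.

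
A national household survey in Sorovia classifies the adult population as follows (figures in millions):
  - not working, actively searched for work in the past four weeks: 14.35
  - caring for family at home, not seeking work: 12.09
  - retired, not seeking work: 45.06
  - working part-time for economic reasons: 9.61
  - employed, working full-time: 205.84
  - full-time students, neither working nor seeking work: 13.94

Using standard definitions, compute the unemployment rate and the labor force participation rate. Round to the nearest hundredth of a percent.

Employed = 9.61 + 205.84 = 215.45 million (anyone who worked, including part-time for economic reasons, counts as employed).
Unemployed = 14.35 million.
Labor force = 215.45 + 14.35 = 229.80 million.
Not in labor force = 12.09 + 45.06 + 13.94 = 71.09 million (those not working and not actively searching are outside the labor force).
Civilian working-age population = 229.80 + 71.09 = 300.89 million.
Unemployment rate = 14.35 / 229.80 = 6.24%.
Labor force participation rate = 229.80 / 300.89 = 76.37%.

Unemployment rate ≈ 6.24%; labor force participation rate ≈ 76.37%.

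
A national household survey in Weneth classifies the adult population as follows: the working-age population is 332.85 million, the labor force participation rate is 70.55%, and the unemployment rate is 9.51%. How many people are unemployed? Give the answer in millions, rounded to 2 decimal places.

Labor force = 0.7055 × 332.85 = 234.83 million.
Unemployed = 0.0951 × 234.83 ≈ 22.33 million.

About 22.33 million are unemployed.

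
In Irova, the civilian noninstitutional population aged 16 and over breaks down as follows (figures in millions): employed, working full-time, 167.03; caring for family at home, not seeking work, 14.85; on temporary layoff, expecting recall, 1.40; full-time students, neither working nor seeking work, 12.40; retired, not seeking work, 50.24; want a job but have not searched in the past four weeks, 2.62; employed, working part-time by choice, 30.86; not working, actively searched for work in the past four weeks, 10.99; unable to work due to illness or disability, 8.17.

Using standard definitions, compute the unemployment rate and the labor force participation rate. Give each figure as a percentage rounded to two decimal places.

Unemployment rate ≈ 5.89%; labor force participation rate ≈ 70.43%.

Employed = 167.03 + 30.86 = 197.89 million.
Unemployed = 1.40 + 10.99 = 12.39 million (jobless and actively searching, or on temporary layoff).
Labor force = 197.89 + 12.39 = 210.28 million.
Not in labor force = 14.85 + 12.40 + 50.24 + 2.62 + 8.17 = 88.28 million (those not working and not actively searching are outside the labor force — including those who want a job but have given up searching).
Civilian working-age population = 210.28 + 88.28 = 298.56 million.
Unemployment rate = 12.39 / 210.28 = 5.89%.
Labor force participation rate = 210.28 / 298.56 = 70.43%.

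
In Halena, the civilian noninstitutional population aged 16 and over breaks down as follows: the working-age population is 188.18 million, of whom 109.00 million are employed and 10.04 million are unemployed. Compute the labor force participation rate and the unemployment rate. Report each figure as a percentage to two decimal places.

Labor force participation rate ≈ 63.26%; unemployment rate ≈ 8.43%.

Labor force = employed + unemployed = 109.00 + 10.04 = 119.04 million.
Unemployment rate = 10.04 / 119.04 = 8.43%.
Labor force participation rate = 119.04 / 188.18 = 63.26%.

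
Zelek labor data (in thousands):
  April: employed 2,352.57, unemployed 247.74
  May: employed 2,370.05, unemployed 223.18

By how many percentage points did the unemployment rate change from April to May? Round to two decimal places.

The unemployment rate changed by −0.92 percentage points.

April: labor force = 2,352.57 + 247.74 = 2,600.31; u = 247.74/2,600.31 = 9.53%.
May: labor force = 2,370.05 + 223.18 = 2,593.23; u = 223.18/2,593.23 = 8.61%.
Change = 8.61% − 9.53% = −0.92 pp.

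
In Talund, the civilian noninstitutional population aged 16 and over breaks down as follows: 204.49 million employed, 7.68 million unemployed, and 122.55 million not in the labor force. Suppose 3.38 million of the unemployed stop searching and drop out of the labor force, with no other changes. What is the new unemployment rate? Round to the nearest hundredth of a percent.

New unemployment rate ≈ 2.06%.

Initially, labor force = 204.49 + 7.68 = 212.17 million, so u = 7.68/212.17 = 3.62%.
After the change, unemployed and labor force both fall by 3.38 → E = 204.49, U = 4.30, labor force = 208.79 million.
New unemployment rate = 4.30 / 208.79 = 2.06%.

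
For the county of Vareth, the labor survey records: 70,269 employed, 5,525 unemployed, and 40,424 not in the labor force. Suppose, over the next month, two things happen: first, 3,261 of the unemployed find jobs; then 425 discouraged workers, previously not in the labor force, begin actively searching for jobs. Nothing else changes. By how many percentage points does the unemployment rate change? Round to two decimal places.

The unemployment rate changes by −3.76 percentage points.

Initially, labor force = 70,269 + 5,525 = 75,794, so u = 5,525/75,794 = 7.29%.
After the first change, unemployed falls and employed rises by 3,261; labor force unchanged → E = 73,530, U = 2,264, labor force = 75,794.
After the second change, unemployed and labor force both rise by 425 → E = 73,530, U = 2,689, labor force = 76,219.
New unemployment rate = 2,689 / 76,219 = 3.53%.
Change = 3.53% − 7.29% = −3.76 percentage points.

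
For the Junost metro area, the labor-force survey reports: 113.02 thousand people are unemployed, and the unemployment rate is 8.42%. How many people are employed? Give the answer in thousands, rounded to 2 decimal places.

About 1,229.26 thousand are employed.

Labor force = U / u = 113.02 / 0.0842 ≈ 1,342.28 thousand.
Employed = labor force − unemployed = 1,342.28 − 113.02 = 1,229.26 thousand.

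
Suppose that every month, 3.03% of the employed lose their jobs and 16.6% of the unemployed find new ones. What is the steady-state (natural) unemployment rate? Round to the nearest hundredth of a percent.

At steady state the flows balance: s·E = f·U, so U/(E+U) = s/(s+f).
u* = 3.03 / (3.03 + 16.6) = 3.03 / 19.63 = 15.44%.

Steady-state unemployment rate ≈ 15.44%.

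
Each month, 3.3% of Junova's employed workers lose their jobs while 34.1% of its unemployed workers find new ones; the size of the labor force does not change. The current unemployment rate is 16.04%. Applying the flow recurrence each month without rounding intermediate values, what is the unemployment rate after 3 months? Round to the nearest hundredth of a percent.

With a fixed labor force, u_{t+1} = u_t + s·(1−u_t) − f·u_t = u_t·(1−s−f) + s.
Here 1−s−f = 0.626 and s = 0.033.
u_1 = 0.160400 × 0.626 + 0.033 = 0.133410.
u_2 = 0.133410 × 0.626 + 0.033 = 0.116515.
u_3 = 0.116515 × 0.626 + 0.033 = 0.105938.

Unemployment rate after three months ≈ 10.59%.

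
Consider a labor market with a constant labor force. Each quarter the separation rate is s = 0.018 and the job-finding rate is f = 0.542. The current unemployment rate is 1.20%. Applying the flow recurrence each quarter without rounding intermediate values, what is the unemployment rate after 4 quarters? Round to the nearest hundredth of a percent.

Unemployment rate after four quarters ≈ 3.14%.

With a fixed labor force, u_{t+1} = u_t + s·(1−u_t) − f·u_t = u_t·(1−s−f) + s.
Here 1−s−f = 0.440 and s = 0.018.
u_1 = 0.012000 × 0.440 + 0.018 = 0.023280.
u_2 = 0.023280 × 0.440 + 0.018 = 0.028243.
u_3 = 0.028243 × 0.440 + 0.018 = 0.030427.
u_4 = 0.030427 × 0.440 + 0.018 = 0.031388.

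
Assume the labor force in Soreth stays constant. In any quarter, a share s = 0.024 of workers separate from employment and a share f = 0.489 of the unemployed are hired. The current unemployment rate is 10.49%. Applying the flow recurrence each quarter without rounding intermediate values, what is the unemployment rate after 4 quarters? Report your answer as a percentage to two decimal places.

Unemployment rate after four quarters ≈ 5.01%.

With a fixed labor force, u_{t+1} = u_t + s·(1−u_t) − f·u_t = u_t·(1−s−f) + s.
Here 1−s−f = 0.487 and s = 0.024.
u_1 = 0.104900 × 0.487 + 0.024 = 0.075086.
u_2 = 0.075086 × 0.487 + 0.024 = 0.060567.
u_3 = 0.060567 × 0.487 + 0.024 = 0.053496.
u_4 = 0.053496 × 0.487 + 0.024 = 0.050053.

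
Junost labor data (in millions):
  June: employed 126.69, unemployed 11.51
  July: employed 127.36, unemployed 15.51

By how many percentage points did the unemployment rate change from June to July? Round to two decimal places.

June: labor force = 126.69 + 11.51 = 138.20; u = 11.51/138.20 = 8.33%.
July: labor force = 127.36 + 15.51 = 142.87; u = 15.51/142.87 = 10.86%.
Change = 10.86% − 8.33% = +2.53 pp.

The unemployment rate changed by +2.53 percentage points.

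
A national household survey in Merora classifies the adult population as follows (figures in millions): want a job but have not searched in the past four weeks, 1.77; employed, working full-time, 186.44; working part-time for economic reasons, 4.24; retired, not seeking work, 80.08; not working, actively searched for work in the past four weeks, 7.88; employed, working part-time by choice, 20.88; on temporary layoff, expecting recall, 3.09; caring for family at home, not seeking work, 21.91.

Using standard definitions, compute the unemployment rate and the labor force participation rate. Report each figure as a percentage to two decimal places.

Employed = 186.44 + 4.24 + 20.88 = 211.56 million (anyone who worked, including part-time for economic reasons, counts as employed).
Unemployed = 7.88 + 3.09 = 10.97 million (jobless and actively searching, or on temporary layoff).
Labor force = 211.56 + 10.97 = 222.53 million.
Not in labor force = 1.77 + 80.08 + 21.91 = 103.76 million (those not working and not actively searching are outside the labor force — including those who want a job but have given up searching).
Civilian working-age population = 222.53 + 103.76 = 326.29 million.
Unemployment rate = 10.97 / 222.53 = 4.93%.
Labor force participation rate = 222.53 / 326.29 = 68.20%.

Unemployment rate ≈ 4.93%; labor force participation rate ≈ 68.20%.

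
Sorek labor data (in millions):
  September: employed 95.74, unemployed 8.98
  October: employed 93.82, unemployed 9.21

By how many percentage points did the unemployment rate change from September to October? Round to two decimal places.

The unemployment rate changed by +0.36 percentage points.

September: labor force = 95.74 + 8.98 = 104.72; u = 8.98/104.72 = 8.58%.
October: labor force = 93.82 + 9.21 = 103.03; u = 9.21/103.03 = 8.94%.
Change = 8.94% − 8.58% = +0.36 pp.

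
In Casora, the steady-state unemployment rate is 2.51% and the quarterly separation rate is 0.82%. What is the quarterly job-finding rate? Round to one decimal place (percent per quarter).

From u* = s/(s+f): f = s·(1−u)/u.
f = 0.82 × (1 − 0.0251) / 0.0251 = 0.7994 / 0.0251 ≈ 31.8% per quarter.

Job-finding rate ≈ 31.8% per quarter.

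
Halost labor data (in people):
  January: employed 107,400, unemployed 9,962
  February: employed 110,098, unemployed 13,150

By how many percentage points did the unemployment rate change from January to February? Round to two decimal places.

January: labor force = 107,400 + 9,962 = 117,362; u = 9,962/117,362 = 8.49%.
February: labor force = 110,098 + 13,150 = 123,248; u = 13,150/123,248 = 10.67%.
Change = 10.67% − 8.49% = +2.18 pp.

The unemployment rate changed by +2.18 percentage points.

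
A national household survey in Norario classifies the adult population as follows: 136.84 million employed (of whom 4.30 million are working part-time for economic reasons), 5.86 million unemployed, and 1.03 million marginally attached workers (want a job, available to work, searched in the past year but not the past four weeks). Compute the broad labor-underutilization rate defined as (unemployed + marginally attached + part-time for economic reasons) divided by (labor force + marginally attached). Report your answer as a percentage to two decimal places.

Labor force = 136.84 + 5.86 = 142.70 million.
Numerator = 5.86 + 1.03 + 4.30 = 11.19 million.
Denominator = 142.70 + 1.03 = 143.73 million.
Broad rate = 11.19 / 143.73 = 7.79%.

Broad underutilization rate ≈ 7.79%.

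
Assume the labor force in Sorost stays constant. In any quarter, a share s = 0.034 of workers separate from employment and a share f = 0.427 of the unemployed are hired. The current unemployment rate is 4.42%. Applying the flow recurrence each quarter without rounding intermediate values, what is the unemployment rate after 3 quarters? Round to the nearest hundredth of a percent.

With a fixed labor force, u_{t+1} = u_t + s·(1−u_t) − f·u_t = u_t·(1−s−f) + s.
Here 1−s−f = 0.539 and s = 0.034.
u_1 = 0.044200 × 0.539 + 0.034 = 0.057824.
u_2 = 0.057824 × 0.539 + 0.034 = 0.065167.
u_3 = 0.065167 × 0.539 + 0.034 = 0.069125.

Unemployment rate after three quarters ≈ 6.91%.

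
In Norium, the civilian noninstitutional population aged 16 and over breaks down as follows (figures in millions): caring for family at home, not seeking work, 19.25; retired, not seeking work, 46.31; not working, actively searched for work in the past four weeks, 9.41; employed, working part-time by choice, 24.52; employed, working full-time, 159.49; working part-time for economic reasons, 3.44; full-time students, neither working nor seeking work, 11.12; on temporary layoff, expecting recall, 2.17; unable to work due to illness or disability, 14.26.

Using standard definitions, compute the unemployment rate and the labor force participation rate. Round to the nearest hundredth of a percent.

Unemployment rate ≈ 5.82%; labor force participation rate ≈ 68.64%.

Employed = 24.52 + 159.49 + 3.44 = 187.45 million (anyone who worked, including part-time for economic reasons, counts as employed).
Unemployed = 9.41 + 2.17 = 11.58 million (jobless and actively searching, or on temporary layoff).
Labor force = 187.45 + 11.58 = 199.03 million.
Not in labor force = 19.25 + 46.31 + 11.12 + 14.26 = 90.94 million (those not working and not actively searching are outside the labor force).
Civilian working-age population = 199.03 + 90.94 = 289.97 million.
Unemployment rate = 11.58 / 199.03 = 5.82%.
Labor force participation rate = 199.03 / 289.97 = 68.64%.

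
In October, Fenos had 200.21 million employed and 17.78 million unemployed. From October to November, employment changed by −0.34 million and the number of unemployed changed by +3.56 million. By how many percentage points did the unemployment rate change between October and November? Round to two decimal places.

October: labor force = 200.21 + 17.78 = 217.99; u = 17.78/217.99 = 8.16%.
November: labor force = 199.87 + 21.34 = 221.21; u = 21.34/221.21 = 9.65%.
Change = 9.65% − 8.16% = +1.49 pp.

The unemployment rate changed by +1.49 percentage points.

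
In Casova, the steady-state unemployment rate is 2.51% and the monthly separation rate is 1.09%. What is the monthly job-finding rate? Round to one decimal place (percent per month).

From u* = s/(s+f): f = s·(1−u)/u.
f = 1.09 × (1 − 0.0251) / 0.0251 = 1.0626 / 0.0251 ≈ 42.3% per month.

Job-finding rate ≈ 42.3% per month.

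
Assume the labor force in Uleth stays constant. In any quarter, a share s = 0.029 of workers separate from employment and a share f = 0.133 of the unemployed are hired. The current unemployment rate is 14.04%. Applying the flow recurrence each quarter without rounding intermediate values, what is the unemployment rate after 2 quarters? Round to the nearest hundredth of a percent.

With a fixed labor force, u_{t+1} = u_t + s·(1−u_t) − f·u_t = u_t·(1−s−f) + s.
Here 1−s−f = 0.838 and s = 0.029.
u_1 = 0.140400 × 0.838 + 0.029 = 0.146655.
u_2 = 0.146655 × 0.838 + 0.029 = 0.151897.

Unemployment rate after two quarters ≈ 15.19%.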